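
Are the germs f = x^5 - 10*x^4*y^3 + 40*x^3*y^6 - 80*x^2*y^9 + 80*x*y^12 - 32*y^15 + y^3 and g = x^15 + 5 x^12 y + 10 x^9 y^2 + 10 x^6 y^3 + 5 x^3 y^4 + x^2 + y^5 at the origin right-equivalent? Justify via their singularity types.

No.

The Hessian of f at 0 is [[0, 0], [0, 0]] with rank 0, so corank 2. A Groebner basis of the Jacobian ideal J(f) in C{x,y} is {x^4, y^2}; counting standard monomials gives mu = 8. Corank 2; j^3 = y^3 is a perfect cube, so E-series; the 5-jet and mu = 8 give E_8. The Hessian of g at 0 is [[2, 0], [0, 0]] with rank 1, so corank 1. A Groebner basis of the Jacobian ideal J(g) in C{x,y} is {y^4, x}; counting standard monomials gives mu = 4. Corank 1: A-series; mu = 4 gives A_4. f is E_8 but g is A_4, hence not right-equivalent.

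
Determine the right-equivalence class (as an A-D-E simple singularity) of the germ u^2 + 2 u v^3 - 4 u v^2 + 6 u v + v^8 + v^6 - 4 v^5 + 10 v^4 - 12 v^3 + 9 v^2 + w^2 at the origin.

A7

The Hessian of f at 0 has rank 2. Corank 1: A-series; mu = 7 gives A_7.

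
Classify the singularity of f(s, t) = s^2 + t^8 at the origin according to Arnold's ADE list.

A_{7}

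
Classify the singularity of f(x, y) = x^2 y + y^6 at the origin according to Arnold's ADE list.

D7

The Hessian of f at 0 has rank 0. Corank 2; j^3 = x^2*y has shape L^2 M (L != M), so D-series; mu = 7 gives D_7.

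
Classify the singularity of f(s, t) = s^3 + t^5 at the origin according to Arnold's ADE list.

E_8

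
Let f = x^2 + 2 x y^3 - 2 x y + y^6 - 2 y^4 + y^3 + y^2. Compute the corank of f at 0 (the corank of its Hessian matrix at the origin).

The Hessian at 0 is [[2, -2], [-2, 2]] of rank 1; hence corank 1.

1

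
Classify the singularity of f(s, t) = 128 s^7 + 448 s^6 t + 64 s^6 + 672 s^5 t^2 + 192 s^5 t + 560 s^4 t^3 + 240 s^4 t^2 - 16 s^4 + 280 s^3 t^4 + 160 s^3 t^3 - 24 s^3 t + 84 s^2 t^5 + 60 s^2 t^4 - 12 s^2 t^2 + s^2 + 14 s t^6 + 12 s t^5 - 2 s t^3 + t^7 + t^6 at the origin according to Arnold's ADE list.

A_6

The Hessian of f at 0 is [[2, 0], [0, 0]] with rank 1, so corank 1. A Groebner basis of the Jacobian ideal J(f) in C{s,t} is {-s*t + t^4, s*t^2 - s/6 + t^3/6, s^2}; counting standard monomials gives mu = 6. Corank 1: A-series; mu = 6 gives A_6.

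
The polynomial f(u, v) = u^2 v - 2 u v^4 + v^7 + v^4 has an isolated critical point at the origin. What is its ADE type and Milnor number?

Type D_{5}, Milnor number mu = 5.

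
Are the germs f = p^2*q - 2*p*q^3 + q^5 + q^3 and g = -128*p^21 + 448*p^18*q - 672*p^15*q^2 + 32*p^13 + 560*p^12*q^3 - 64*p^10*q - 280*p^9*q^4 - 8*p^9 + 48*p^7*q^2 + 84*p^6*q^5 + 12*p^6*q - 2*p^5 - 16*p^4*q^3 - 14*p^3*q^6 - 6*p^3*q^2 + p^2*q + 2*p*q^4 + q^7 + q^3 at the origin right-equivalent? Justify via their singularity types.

Yes.

The Hessian of f at 0 has rank 0. Corank 2; j^3 = q*(p^2 + q^2) splits into three distinct lines over C (the quadratic factor has nonzero discriminant), so D_4. The Hessian of g at 0 has rank 0. Corank 2; j^3 = q*(p^2 + q^2) splits into three distinct lines over C (the quadratic factor has nonzero discriminant), so D_4. Both have type D_4, hence right-equivalent.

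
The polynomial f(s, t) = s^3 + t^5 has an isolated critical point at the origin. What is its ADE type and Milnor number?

The Hessian of f at 0 is [[0, 0], [0, 0]] with rank 0, so corank 2. A Groebner basis of the Jacobian ideal J(f) in C{s,t} is {t^4, s^2}; counting standard monomials gives mu = 8. Corank 2; j^3 = s^3 is a perfect cube, so E-series; the 5-jet and mu = 8 give E_8.

Type E8, Milnor number mu = 8.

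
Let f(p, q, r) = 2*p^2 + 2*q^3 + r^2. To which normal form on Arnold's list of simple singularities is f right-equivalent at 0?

A_{2}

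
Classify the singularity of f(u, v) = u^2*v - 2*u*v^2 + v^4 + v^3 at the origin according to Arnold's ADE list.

D5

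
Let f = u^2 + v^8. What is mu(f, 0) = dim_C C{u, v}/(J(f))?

7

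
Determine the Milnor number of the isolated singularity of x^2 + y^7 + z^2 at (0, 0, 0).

The Hessian of f at 0 has rank 2. Corank 1: A-series; mu = 6 gives A_6.

6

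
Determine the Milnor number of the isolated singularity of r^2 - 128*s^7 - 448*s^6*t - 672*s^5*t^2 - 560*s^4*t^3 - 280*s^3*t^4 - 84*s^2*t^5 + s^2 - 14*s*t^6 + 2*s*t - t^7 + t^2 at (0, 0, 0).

6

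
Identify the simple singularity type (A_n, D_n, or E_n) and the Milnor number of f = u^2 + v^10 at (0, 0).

Type A9, Milnor number mu = 9.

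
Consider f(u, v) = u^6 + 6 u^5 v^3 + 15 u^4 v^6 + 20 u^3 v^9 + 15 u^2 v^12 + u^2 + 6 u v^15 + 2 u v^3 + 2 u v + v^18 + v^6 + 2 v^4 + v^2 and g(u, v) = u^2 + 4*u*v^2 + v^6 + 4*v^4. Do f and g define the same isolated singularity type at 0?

Yes.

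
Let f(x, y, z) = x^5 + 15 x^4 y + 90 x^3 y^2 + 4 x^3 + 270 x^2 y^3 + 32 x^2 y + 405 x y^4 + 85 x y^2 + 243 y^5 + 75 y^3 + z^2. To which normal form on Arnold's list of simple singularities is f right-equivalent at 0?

The Hessian of f at 0 has rank 1. Corank 2; j^3 = (x + 3*y)*(2*x + 5*y)^2 has shape L^2 M (L != M), so D-series; mu = 6 gives D_6.

D_{6}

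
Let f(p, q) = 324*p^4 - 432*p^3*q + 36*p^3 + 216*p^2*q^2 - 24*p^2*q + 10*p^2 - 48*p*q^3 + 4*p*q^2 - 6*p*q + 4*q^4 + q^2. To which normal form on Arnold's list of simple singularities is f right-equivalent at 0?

The Hessian of f at 0 has rank 2. Corank 0: nondegenerate Morse point, so A_1.

A1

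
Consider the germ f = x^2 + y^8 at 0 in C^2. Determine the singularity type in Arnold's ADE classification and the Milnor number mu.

The Hessian of f at 0 is [[2, 0], [0, 0]] with rank 1, so corank 1. A Groebner basis of the Jacobian ideal J(f) in C{x,y} is {y^7, x}; counting standard monomials gives mu = 7. Corank 1: A-series; mu = 7 gives A_7.

Type A_{7}, Milnor number mu = 7.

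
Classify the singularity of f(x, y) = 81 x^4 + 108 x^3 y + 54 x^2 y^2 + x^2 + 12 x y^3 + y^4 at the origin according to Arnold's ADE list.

A_{3}

The Hessian of f at 0 is [[2, 0], [0, 0]] with rank 1, so corank 1. A Groebner basis of the Jacobian ideal J(f) in C{x,y} is {y^3, x}; counting standard monomials gives mu = 3. Corank 1: A-series; mu = 3 gives A_3.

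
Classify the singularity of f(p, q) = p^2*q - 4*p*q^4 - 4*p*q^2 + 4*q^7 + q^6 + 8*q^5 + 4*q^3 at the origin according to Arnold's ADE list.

D_{7}

The Hessian of f at 0 is [[0, 0], [0, 0]] with rank 0, so corank 2. A Groebner basis of the Jacobian ideal J(f) in C{p,q} is {-p*q/2 + q^4 + q^2, p^3 + 4*p^2 - 16*p*q - 8*q^3 + 16*q^2, p^2*q + 4*p^2/3 - 16*p*q/3 - 4*q^3 + 16*q^2/3, p^2/3 + p*q^2 - 4*p*q/3 - 2*q^3 + 4*q^2/3}; counting standard monomials gives mu = 7. Corank 2; j^3 = q*(p - 2*q)^2 has shape L^2 M (L != M), so D-series; mu = 7 gives D_7.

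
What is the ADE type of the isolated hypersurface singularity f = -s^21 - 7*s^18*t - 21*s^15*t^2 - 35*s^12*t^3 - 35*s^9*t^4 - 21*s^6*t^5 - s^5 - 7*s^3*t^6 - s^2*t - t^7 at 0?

The Hessian of f at 0 has rank 0. Corank 2; j^3 = -s^2*t has shape L^2 M (L != M), so D-series; mu = 8 gives D_8.

D8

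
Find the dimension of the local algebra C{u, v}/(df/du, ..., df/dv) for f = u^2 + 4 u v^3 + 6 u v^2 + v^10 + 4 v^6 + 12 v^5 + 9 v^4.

The Hessian of f at 0 is [[2, 0], [0, 0]] with rank 1, so corank 1. A Groebner basis of the Jacobian ideal J(f) in C{u,v} is {u^4 + 9*u^3/4 + 243*u^2*v/8 - 1215*u^2/16 - 5103*u*v^2/16 + 2187*u*v/16 - 6561*u/32 - 19683*v^2/32, u^3*v - 3*u^3/2 - 27*u^2*v/2 + 243*u^2/8 + 243*u*v^2/2 - 729*u*v/16 + 2187*u/32 + 6561*v^2/32, u^3/9 + u^2*v^2 - 3*u^2*v/2 + 3*u^2 + 45*u*v^2/4 - 27*u*v/8 + 81*u/16 + 243*v^2/16, u/2 + v^3 + 3*v^2/2}; counting standard monomials gives mu = 9. Corank 1: A-series; mu = 9 gives A_9.

9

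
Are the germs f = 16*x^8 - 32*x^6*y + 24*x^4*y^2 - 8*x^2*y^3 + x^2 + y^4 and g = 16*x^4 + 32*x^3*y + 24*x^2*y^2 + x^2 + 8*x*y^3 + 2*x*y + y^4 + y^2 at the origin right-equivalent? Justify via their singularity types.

Yes.

The Hessian of f at 0 has rank 1. Corank 1: A-series; mu = 3 gives A_3. The Hessian of g at 0 has rank 1. Corank 1: A-series; mu = 3 gives A_3. Both have type A_3, hence right-equivalent.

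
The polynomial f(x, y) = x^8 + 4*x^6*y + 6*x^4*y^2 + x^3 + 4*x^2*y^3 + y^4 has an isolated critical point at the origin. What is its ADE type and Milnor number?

The Hessian of f at 0 has rank 0. Corank 2; j^3 = x^3 is a perfect cube, so E-series; the 4-jet and mu = 6 give E_6.

Type E_{6}, Milnor number mu = 6.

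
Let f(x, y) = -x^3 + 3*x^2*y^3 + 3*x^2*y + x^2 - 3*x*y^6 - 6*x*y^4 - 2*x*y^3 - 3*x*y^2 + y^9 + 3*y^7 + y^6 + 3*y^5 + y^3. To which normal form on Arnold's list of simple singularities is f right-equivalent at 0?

The Hessian of f at 0 has rank 1. Corank 1: A-series; mu = 2 gives A_2.

A_2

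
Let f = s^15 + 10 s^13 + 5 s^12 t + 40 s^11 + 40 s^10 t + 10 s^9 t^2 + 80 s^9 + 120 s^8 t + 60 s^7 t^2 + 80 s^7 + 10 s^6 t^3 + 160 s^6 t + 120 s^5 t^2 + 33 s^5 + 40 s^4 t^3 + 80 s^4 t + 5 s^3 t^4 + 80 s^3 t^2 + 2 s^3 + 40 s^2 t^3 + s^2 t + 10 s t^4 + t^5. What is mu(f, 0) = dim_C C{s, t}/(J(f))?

6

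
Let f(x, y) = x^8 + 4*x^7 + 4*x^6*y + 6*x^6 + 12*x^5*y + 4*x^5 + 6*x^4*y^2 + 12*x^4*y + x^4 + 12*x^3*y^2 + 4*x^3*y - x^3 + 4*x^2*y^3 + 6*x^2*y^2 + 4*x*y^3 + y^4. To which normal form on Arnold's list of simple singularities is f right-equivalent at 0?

E_{6}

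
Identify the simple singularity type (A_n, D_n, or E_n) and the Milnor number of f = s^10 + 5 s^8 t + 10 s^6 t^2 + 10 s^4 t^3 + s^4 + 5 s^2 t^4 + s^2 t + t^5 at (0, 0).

Type D6, Milnor number mu = 6.

The Hessian of f at 0 has rank 0. Corank 2; j^3 = s^2*t has shape L^2 M (L != M), so D-series; mu = 6 gives D_6.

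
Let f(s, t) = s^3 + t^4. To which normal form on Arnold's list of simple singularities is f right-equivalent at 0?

E_6

The Hessian of f at 0 is [[0, 0], [0, 0]] with rank 0, so corank 2. A Groebner basis of the Jacobian ideal J(f) in C{s,t} is {t^3, s^2}; counting standard monomials gives mu = 6. Corank 2; j^3 = s^3 is a perfect cube, so E-series; the 4-jet and mu = 6 give E_6.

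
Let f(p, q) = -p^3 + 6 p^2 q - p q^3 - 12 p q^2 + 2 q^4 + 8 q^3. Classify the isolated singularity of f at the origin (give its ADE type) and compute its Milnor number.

Type E7, Milnor number mu = 7.

The Hessian of f at 0 has rank 0. Corank 2; j^3 = -(p - 2*q)^3 is a perfect cube, so E-series; the 4-jet and mu = 7 give E_7.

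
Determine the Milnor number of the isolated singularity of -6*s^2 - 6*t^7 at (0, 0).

The Hessian of f at 0 has rank 1. Corank 1: A-series; mu = 6 gives A_6.

6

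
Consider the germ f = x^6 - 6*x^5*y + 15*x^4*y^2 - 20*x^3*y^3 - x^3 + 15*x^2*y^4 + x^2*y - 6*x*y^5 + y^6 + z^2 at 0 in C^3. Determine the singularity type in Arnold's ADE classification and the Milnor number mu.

The Hessian of f at 0 has rank 1. Corank 2; j^3 = -x^2*(x - y) has shape L^2 M (L != M), so D-series; mu = 7 gives D_7.

Type D_7, Milnor number mu = 7.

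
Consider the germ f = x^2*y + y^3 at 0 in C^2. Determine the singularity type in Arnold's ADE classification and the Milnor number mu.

The Hessian of f at 0 has rank 0. Corank 2; j^3 = y*(x^2 + y^2) splits into three distinct lines over C (the quadratic factor has nonzero discriminant), so D_4.

Type D_4, Milnor number mu = 4.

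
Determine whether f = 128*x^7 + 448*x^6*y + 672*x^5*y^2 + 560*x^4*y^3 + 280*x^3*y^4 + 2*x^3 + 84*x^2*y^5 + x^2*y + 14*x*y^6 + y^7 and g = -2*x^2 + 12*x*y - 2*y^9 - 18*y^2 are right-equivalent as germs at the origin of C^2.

No.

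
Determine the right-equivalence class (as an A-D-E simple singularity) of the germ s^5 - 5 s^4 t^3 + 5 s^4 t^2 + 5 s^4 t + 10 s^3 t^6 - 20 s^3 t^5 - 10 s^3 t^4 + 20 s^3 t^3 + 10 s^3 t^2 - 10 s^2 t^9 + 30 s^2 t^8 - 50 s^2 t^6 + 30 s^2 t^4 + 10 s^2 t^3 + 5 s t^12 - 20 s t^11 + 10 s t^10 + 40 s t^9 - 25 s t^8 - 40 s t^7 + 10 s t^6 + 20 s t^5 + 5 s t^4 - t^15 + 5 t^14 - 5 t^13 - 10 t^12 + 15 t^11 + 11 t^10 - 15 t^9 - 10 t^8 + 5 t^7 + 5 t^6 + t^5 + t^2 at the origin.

A_{4}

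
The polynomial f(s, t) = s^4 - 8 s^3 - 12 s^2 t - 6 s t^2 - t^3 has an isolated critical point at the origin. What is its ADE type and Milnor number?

Type E_6, Milnor number mu = 6.

The Hessian of f at 0 is [[0, 0], [0, 0]] with rank 0, so corank 2. A Groebner basis of the Jacobian ideal J(f) in C{s,t} is {t^4, s*t^2 + t^3/3, s^2 + s*t + t^2/4}; counting standard monomials gives mu = 6. Corank 2; j^3 = -(2*s + t)^3 is a perfect cube, so E-series; the 4-jet and mu = 6 give E_6.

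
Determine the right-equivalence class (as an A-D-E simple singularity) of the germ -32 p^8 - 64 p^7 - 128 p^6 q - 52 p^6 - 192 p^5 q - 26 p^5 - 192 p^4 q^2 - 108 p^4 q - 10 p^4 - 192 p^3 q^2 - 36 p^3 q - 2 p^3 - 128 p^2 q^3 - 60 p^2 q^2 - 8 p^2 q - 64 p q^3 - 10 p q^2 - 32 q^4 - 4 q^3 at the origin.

The Hessian of f at 0 has rank 0. Corank 2; j^3 = -2*(p + q)^2*(p + 2*q) has shape L^2 M (L != M), so D-series; mu = 5 gives D_5.

D_{5}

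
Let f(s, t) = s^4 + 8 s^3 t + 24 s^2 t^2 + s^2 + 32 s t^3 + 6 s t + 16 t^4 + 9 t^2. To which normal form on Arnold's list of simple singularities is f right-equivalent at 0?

The Hessian of f at 0 has rank 1. Corank 1: A-series; mu = 3 gives A_3.

A3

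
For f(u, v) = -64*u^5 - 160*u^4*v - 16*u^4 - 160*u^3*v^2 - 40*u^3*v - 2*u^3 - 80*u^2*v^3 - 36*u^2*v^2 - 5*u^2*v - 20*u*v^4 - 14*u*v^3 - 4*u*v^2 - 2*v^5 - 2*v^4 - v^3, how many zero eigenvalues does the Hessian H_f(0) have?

2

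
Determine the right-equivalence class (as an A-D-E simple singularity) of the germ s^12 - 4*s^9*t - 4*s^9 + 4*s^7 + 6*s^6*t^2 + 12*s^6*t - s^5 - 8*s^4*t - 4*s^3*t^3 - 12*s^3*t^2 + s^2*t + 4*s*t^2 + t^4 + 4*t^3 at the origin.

D_{5}

The Hessian of f at 0 has rank 0. Corank 2; j^3 = t*(s + 2*t)^2 has shape L^2 M (L != M), so D-series; mu = 5 gives D_5.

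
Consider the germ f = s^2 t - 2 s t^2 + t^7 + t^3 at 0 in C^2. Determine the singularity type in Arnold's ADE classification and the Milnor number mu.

Type D8, Milnor number mu = 8.

The Hessian of f at 0 is [[0, 0], [0, 0]] with rank 0, so corank 2. A Groebner basis of the Jacobian ideal J(f) in C{s,t} is {s^2/7 + t^6 - t^2/7, s^3 - t^3, s*t - t^2}; counting standard monomials gives mu = 8. Corank 2; j^3 = t*(s - t)^2 has shape L^2 M (L != M), so D-series; mu = 8 gives D_8.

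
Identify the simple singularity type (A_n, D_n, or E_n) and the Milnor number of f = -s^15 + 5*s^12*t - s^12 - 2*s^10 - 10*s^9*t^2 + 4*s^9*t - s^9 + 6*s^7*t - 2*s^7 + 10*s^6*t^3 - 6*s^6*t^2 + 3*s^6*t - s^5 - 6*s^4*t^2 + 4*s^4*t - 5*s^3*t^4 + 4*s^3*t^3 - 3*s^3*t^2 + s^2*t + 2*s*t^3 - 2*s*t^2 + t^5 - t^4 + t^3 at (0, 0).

Type D5, Milnor number mu = 5.

The Hessian of f at 0 has rank 0. Corank 2; j^3 = t*(s - t)^2 has shape L^2 M (L != M), so D-series; mu = 5 gives D_5.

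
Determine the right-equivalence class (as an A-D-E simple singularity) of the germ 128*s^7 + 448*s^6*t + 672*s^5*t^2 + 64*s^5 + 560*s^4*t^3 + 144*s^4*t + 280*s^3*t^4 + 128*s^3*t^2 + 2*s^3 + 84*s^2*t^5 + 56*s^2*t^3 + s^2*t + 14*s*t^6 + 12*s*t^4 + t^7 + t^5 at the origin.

The Hessian of f at 0 has rank 0. Corank 2; j^3 = s^2*(2*s + t) has shape L^2 M (L != M), so D-series; mu = 6 gives D_6.

D_{6}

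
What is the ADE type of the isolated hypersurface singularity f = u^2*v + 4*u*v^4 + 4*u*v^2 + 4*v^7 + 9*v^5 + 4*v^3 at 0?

D_6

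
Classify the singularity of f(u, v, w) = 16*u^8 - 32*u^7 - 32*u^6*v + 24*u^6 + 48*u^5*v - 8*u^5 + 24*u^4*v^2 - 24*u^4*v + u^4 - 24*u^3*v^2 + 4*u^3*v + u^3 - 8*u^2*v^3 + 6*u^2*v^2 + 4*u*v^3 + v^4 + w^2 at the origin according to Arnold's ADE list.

E_6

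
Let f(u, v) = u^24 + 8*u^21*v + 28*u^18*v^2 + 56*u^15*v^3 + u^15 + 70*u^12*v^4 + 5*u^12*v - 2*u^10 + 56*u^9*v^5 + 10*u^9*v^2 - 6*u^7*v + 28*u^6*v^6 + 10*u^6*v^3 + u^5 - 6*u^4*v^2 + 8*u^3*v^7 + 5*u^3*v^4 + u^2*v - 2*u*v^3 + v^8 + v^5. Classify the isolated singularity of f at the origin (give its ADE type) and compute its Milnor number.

Type D_9, Milnor number mu = 9.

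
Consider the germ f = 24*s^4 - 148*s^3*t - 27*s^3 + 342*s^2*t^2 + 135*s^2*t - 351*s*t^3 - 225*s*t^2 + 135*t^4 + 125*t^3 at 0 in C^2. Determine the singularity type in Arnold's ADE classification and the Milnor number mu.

The Hessian of f at 0 has rank 0. Corank 2; j^3 = -(3*s - 5*t)^3 is a perfect cube, so E-series; the 4-jet and mu = 7 give E_7.

Type E_7, Milnor number mu = 7.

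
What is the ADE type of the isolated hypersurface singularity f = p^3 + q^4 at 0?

E6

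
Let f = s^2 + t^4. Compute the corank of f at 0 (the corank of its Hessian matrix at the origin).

1

Hessian at 0 has rank 1.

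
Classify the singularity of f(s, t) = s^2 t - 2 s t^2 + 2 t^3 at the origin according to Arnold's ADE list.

D_{4}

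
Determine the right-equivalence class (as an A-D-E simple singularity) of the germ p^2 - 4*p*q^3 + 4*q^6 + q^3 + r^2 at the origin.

The Hessian of f at 0 is [[2, 0, 0], [0, 0, 0], [0, 0, 2]] with rank 2, so corank 1. A Groebner basis of the Jacobian ideal J(f) in C{p,q,r} is {q^2, p, r}; counting standard monomials gives mu = 2. Corank 1: A-series; mu = 2 gives A_2.

A2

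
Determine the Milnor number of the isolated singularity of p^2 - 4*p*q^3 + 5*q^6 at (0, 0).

5

The Hessian of f at 0 is [[2, 0], [0, 0]] with rank 1, so corank 1. A Groebner basis of the Jacobian ideal J(f) in C{p,q} is {p*q^2, -p/2 + q^3, p^2}; counting standard monomials gives mu = 5. Corank 1: A-series; mu = 5 gives A_5.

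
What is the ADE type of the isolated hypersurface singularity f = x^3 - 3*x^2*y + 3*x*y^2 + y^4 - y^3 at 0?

E6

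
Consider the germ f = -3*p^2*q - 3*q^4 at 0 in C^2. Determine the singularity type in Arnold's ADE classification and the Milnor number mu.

The Hessian of f at 0 is [[0, 0], [0, 0]] with rank 0, so corank 2. A Groebner basis of the Jacobian ideal J(f) in C{p,q} is {p^3, p^2/4 + q^3, p*q}; counting standard monomials gives mu = 5. Corank 2; j^3 = -3*p^2*q has shape L^2 M (L != M), so D-series; mu = 5 gives D_5.

Type D_{5}, Milnor number mu = 5.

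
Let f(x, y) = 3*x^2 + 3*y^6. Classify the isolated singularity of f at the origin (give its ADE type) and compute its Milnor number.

Type A5, Milnor number mu = 5.

The Hessian of f at 0 has rank 1. Corank 1: A-series; mu = 5 gives A_5.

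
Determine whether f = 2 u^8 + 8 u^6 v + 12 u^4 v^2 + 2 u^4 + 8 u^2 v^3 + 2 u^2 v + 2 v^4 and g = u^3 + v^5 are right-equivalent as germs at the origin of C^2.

No.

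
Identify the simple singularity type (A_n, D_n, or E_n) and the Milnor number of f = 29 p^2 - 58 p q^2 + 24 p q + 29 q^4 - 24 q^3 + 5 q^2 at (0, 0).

Type A_1, Milnor number mu = 1.

The Hessian of f at 0 has rank 2. Corank 0: nondegenerate Morse point, so A_1.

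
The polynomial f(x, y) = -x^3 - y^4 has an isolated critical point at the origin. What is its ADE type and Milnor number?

The Hessian of f at 0 has rank 0. Corank 2; j^3 = -x^3 is a perfect cube, so E-series; the 4-jet and mu = 6 give E_6.

Type E6, Milnor number mu = 6.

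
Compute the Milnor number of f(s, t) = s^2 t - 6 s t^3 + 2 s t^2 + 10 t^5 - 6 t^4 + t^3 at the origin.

6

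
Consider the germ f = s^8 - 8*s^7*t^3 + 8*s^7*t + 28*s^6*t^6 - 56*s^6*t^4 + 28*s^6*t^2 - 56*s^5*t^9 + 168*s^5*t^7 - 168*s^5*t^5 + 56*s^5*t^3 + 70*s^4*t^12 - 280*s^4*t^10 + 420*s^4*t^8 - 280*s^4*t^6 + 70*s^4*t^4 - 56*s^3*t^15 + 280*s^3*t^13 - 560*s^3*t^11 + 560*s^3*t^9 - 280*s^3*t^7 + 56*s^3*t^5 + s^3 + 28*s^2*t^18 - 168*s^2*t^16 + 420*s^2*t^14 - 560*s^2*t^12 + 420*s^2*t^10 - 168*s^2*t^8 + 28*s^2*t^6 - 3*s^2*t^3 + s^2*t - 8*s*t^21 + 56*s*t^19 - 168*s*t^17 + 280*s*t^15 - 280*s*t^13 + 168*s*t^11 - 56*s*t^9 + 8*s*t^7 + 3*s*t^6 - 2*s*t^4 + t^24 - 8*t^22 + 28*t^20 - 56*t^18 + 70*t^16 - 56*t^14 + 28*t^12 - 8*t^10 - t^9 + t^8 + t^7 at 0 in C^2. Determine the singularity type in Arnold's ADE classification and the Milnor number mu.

Type D_9, Milnor number mu = 9.

The Hessian of f at 0 is [[0, 0], [0, 0]] with rank 0, so corank 2. A Groebner basis of the Jacobian ideal J(f) in C{s,t} is {s^2*t^2, -8*s^2*t - s^2 + s*t^3, 8*s^2*t - s*t + t^4, s^3}; counting standard monomials gives mu = 9. Corank 2; j^3 = s^2*(s + t) has shape L^2 M (L != M), so D-series; mu = 9 gives D_9.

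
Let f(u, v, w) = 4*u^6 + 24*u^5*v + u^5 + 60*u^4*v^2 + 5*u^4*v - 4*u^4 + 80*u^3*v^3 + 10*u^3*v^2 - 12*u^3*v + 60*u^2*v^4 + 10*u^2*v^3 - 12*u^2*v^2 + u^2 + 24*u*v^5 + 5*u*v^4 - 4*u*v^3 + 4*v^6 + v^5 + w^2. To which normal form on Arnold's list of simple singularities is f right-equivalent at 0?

A_4

The Hessian of f at 0 has rank 2. Corank 1: A-series; mu = 4 gives A_4.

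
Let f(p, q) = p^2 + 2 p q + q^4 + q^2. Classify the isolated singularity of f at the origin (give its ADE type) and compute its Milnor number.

Type A_3, Milnor number mu = 3.

The Hessian of f at 0 is [[2, 2], [2, 2]] with rank 1, so corank 1. A Groebner basis of the Jacobian ideal J(f) in C{p,q} is {q^3, p + q}; counting standard monomials gives mu = 3. Corank 1: A-series; mu = 3 gives A_3.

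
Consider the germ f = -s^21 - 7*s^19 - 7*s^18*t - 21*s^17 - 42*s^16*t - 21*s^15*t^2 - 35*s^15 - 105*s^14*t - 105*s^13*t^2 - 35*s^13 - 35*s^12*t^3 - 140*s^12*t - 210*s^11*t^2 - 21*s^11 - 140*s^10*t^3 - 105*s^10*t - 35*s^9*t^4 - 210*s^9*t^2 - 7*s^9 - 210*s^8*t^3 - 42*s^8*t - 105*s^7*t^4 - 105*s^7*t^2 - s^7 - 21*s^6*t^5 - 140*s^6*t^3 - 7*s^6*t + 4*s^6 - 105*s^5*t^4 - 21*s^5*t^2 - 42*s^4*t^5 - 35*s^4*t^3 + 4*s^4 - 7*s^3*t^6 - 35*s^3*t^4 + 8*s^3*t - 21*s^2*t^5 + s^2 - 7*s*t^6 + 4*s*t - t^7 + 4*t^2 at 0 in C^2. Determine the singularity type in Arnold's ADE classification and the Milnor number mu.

Type A_6, Milnor number mu = 6.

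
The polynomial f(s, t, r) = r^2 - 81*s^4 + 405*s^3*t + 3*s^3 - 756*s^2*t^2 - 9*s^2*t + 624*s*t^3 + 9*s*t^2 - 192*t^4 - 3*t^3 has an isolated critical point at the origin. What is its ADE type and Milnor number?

The Hessian of f at 0 is [[0, 0, 0], [0, 0, 0], [0, 0, 2]] with rank 1, so corank 2. A Groebner basis of the Jacobian ideal J(f) in C{s,t,r} is {s^2/3 - 2*s*t/3 + t^4 + t^3/9 + t^2/3, s^3 - 7*s^2/3 + 14*s*t/3 - 16*t^3/9 - 7*t^2/3, s^2*t - 13*s^2/9 + 26*s*t/9 - 40*t^3/27 - 13*t^2/9, -2*s^2/3 + s*t^2 + 4*s*t/3 - 11*t^3/9 - 2*t^2/3, r}; counting standard monomials gives mu = 7. Corank 2; j^3 = 3*(s - t)^3 is a perfect cube, so E-series; the 4-jet and mu = 7 give E_7.

Type E_{7}, Milnor number mu = 7.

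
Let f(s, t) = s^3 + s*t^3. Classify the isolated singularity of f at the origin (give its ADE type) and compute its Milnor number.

Type E7, Milnor number mu = 7.

The Hessian of f at 0 has rank 0. Corank 2; j^3 = s^3 is a perfect cube, so E-series; the 4-jet and mu = 7 give E_7.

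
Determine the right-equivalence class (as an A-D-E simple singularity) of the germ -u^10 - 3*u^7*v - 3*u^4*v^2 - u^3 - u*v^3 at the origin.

The Hessian of f at 0 has rank 0. Corank 2; j^3 = -u^3 is a perfect cube, so E-series; the 4-jet and mu = 7 give E_7.

E7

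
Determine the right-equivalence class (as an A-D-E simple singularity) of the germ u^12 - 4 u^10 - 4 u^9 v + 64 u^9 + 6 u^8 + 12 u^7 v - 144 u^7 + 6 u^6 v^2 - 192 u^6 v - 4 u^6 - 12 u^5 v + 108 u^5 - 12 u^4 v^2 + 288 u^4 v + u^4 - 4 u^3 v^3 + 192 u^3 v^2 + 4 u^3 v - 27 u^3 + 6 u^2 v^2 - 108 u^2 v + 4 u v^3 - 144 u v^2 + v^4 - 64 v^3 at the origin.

The Hessian of f at 0 is [[0, 0], [0, 0]] with rank 0, so corank 2. A Groebner basis of the Jacobian ideal J(f) in C{u,v} is {v^4, u*v^2 + 11*v^3/9, u^2 + 8*u*v/3 + 16*v^2/9}; counting standard monomials gives mu = 6. Corank 2; j^3 = -(3*u + 4*v)^3 is a perfect cube, so E-series; the 4-jet and mu = 6 give E_6.

E_6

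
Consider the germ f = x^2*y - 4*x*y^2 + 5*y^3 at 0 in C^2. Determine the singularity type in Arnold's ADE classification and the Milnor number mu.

Type D_4, Milnor number mu = 4.

The Hessian of f at 0 has rank 0. Corank 2; j^3 = y*(x^2 - 4*x*y + 5*y^2) splits into three distinct lines over C (the quadratic factor has nonzero discriminant), so D_4.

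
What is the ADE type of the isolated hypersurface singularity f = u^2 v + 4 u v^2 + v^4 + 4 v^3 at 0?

D_5

The Hessian of f at 0 has rank 0. Corank 2; j^3 = v*(u + 2*v)^2 has shape L^2 M (L != M), so D-series; mu = 5 gives D_5.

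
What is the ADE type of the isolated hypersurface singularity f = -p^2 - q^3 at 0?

A_2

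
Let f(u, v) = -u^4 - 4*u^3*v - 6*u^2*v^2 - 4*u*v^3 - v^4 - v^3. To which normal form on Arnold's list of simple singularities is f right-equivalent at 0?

The Hessian of f at 0 is [[0, 0], [0, 0]] with rank 0, so corank 2. A Groebner basis of the Jacobian ideal J(f) in C{u,v} is {u^3 + 3*u^2*v, v^2}; counting standard monomials gives mu = 6. Corank 2; j^3 = -v^3 is a perfect cube, so E-series; the 4-jet and mu = 6 give E_6.

E_6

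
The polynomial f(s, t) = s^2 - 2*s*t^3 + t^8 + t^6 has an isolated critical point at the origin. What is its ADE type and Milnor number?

Type A_7, Milnor number mu = 7.

The Hessian of f at 0 has rank 1. Corank 1: A-series; mu = 7 gives A_7.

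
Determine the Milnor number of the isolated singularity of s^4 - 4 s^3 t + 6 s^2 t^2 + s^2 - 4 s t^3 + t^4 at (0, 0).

3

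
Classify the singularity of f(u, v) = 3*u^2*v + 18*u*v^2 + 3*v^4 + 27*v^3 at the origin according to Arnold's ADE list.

The Hessian of f at 0 is [[0, 0], [0, 0]] with rank 0, so corank 2. A Groebner basis of the Jacobian ideal J(f) in C{u,v} is {u^3 - 27*u^2/4 + 243*v^2/4, u^2/4 + v^3 - 9*v^2/4, u*v + 3*v^2}; counting standard monomials gives mu = 5. Corank 2; j^3 = 3*v*(u + 3*v)^2 has shape L^2 M (L != M), so D-series; mu = 5 gives D_5.

D_{5}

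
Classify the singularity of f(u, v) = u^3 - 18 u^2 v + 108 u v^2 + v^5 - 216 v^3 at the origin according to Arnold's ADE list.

E_{8}

The Hessian of f at 0 has rank 0. Corank 2; j^3 = (u - 6*v)^3 is a perfect cube, so E-series; the 5-jet and mu = 8 give E_8.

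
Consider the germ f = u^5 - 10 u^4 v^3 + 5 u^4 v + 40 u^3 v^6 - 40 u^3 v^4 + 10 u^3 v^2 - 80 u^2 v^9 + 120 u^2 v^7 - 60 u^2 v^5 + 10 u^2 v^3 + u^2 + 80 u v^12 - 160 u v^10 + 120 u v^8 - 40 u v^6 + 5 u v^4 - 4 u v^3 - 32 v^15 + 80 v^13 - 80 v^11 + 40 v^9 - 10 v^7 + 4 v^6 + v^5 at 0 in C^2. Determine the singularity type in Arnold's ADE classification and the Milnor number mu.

The Hessian of f at 0 has rank 1. Corank 1: A-series; mu = 4 gives A_4.

Type A4, Milnor number mu = 4.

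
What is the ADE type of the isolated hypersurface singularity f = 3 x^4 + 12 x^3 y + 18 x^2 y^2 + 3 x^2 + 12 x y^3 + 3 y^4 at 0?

A3

The Hessian of f at 0 has rank 1. Corank 1: A-series; mu = 3 gives A_3.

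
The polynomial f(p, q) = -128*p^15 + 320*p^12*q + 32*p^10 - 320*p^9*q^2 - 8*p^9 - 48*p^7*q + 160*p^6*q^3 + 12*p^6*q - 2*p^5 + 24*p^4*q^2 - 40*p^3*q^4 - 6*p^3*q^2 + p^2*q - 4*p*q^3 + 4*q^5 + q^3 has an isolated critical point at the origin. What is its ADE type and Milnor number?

The Hessian of f at 0 is [[0, 0], [0, 0]] with rank 0, so corank 2. A Groebner basis of the Jacobian ideal J(f) in C{p,q} is {q^3, p^2 + 3*q^2, p*q}; counting standard monomials gives mu = 4. Corank 2; j^3 = q*(p^2 + q^2) splits into three distinct lines over C (the quadratic factor has nonzero discriminant), so D_4.

Type D4, Milnor number mu = 4.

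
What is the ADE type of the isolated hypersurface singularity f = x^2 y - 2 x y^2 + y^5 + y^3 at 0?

The Hessian of f at 0 has rank 0. Corank 2; j^3 = y*(x - y)^2 has shape L^2 M (L != M), so D-series; mu = 6 gives D_6.

D_6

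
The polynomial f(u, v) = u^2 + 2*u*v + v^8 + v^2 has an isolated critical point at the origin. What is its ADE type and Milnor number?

Type A_{7}, Milnor number mu = 7.

The Hessian of f at 0 has rank 1. Corank 1: A-series; mu = 7 gives A_7.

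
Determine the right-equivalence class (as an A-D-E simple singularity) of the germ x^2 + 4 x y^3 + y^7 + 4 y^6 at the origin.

The Hessian of f at 0 has rank 1. Corank 1: A-series; mu = 6 gives A_6.

A_6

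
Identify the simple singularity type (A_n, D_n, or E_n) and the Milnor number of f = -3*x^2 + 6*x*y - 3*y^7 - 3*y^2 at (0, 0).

Type A_{6}, Milnor number mu = 6.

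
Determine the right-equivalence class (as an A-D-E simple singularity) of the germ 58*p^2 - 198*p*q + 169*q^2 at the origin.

A1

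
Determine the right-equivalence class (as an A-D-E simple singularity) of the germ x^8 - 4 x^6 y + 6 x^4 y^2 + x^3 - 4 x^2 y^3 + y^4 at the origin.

E_6

The Hessian of f at 0 has rank 0. Corank 2; j^3 = x^3 is a perfect cube, so E-series; the 4-jet and mu = 6 give E_6.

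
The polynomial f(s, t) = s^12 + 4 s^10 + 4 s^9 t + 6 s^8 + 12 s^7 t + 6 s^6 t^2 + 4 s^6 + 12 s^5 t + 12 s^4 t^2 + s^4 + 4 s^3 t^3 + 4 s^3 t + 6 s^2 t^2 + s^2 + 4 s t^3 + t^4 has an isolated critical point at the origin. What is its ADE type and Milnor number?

The Hessian of f at 0 is [[2, 0], [0, 0]] with rank 1, so corank 1. A Groebner basis of the Jacobian ideal J(f) in C{s,t} is {t^3, s}; counting standard monomials gives mu = 3. Corank 1: A-series; mu = 3 gives A_3.

Type A_3, Milnor number mu = 3.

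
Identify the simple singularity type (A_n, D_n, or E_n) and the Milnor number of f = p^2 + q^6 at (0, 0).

The Hessian of f at 0 is [[2, 0], [0, 0]] with rank 1, so corank 1. A Groebner basis of the Jacobian ideal J(f) in C{p,q} is {q^5, p}; counting standard monomials gives mu = 5. Corank 1: A-series; mu = 5 gives A_5.

Type A_5, Milnor number mu = 5.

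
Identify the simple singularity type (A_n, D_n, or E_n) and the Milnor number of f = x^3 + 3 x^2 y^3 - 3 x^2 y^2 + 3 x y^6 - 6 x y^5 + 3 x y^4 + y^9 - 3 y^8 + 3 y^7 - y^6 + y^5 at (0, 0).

Type E8, Milnor number mu = 8.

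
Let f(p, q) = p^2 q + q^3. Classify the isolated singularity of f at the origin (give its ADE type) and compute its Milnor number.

Type D4, Milnor number mu = 4.

The Hessian of f at 0 is [[0, 0], [0, 0]] with rank 0, so corank 2. A Groebner basis of the Jacobian ideal J(f) in C{p,q} is {q^3, p^2 + 3*q^2, p*q}; counting standard monomials gives mu = 4. Corank 2; j^3 = q*(p^2 + q^2) splits into three distinct lines over C (the quadratic factor has nonzero discriminant), so D_4.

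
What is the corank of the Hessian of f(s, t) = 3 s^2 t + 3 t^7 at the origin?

2

The Hessian at 0 is [[0, 0], [0, 0]] of rank 0; hence corank 2.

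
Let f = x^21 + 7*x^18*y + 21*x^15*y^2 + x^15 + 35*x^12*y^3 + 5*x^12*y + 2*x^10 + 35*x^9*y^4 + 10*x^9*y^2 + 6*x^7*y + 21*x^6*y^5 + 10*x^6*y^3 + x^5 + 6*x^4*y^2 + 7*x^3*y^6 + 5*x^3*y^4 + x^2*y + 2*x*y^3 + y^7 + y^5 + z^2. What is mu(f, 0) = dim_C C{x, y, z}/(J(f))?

The Hessian of f at 0 is [[0, 0, 0], [0, 0, 0], [0, 0, 2]] with rank 1, so corank 2. A Groebner basis of the Jacobian ideal J(f) in C{x,y,z} is {x^2*y^2 + x^2/7 + x*y^2/7, x^3 - x^2/7 - x*y^2/7, x*y + y^3, z}; counting standard monomials gives mu = 8. Corank 2; j^3 = x^2*y has shape L^2 M (L != M), so D-series; mu = 8 gives D_8.

8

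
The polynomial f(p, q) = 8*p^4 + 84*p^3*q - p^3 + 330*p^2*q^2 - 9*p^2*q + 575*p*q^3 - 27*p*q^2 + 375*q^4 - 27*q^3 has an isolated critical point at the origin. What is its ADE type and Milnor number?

Type E_{7}, Milnor number mu = 7.

The Hessian of f at 0 is [[0, 0], [0, 0]] with rank 0, so corank 2. A Groebner basis of the Jacobian ideal J(f) in C{p,q} is {3*p^2/4 + 9*p*q/2 + q^4 + q^3/4 + 27*q^2/4, p^3 - 99*p^2/4 - 297*p*q/2 + 75*q^3/4 - 891*q^2/4, p^2*q + 23*p^2/4 + 69*p*q/2 - 85*q^3/12 + 207*q^2/4, -p^2 + p*q^2 - 6*p*q + 8*q^3/3 - 9*q^2}; counting standard monomials gives mu = 7. Corank 2; j^3 = -(p + 3*q)^3 is a perfect cube, so E-series; the 4-jet and mu = 7 give E_7.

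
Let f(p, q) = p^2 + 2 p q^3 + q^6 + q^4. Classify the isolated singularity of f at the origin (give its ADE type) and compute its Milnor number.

The Hessian of f at 0 is [[2, 0], [0, 0]] with rank 1, so corank 1. A Groebner basis of the Jacobian ideal J(f) in C{p,q} is {q^3, p}; counting standard monomials gives mu = 3. Corank 1: A-series; mu = 3 gives A_3.

Type A_{3}, Milnor number mu = 3.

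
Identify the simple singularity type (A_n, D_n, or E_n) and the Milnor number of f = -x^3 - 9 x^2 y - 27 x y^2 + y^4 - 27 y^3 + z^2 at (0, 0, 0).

Type E_6, Milnor number mu = 6.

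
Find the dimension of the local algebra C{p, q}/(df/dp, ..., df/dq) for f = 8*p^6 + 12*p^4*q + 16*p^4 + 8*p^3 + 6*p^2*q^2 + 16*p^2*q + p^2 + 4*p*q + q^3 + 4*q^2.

The Hessian of f at 0 is [[2, 4], [4, 8]] with rank 1, so corank 1. A Groebner basis of the Jacobian ideal J(f) in C{p,q} is {q^2, p + 2*q}; counting standard monomials gives mu = 2. Corank 1: A-series; mu = 2 gives A_2.

2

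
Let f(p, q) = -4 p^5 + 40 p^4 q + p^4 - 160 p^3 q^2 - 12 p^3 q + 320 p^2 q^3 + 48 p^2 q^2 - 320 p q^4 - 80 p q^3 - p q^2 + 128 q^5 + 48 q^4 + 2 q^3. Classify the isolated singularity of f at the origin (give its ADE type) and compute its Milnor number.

The Hessian of f at 0 is [[0, 0], [0, 0]] with rank 0, so corank 2. A Groebner basis of the Jacobian ideal J(f) in C{p,q} is {p^3 - q^2/4, q^3, p*q - 3*q^2/2}; counting standard monomials gives mu = 5. Corank 2; j^3 = -q^2*(p - 2*q) has shape L^2 M (L != M), so D-series; mu = 5 gives D_5.

Type D5, Milnor number mu = 5.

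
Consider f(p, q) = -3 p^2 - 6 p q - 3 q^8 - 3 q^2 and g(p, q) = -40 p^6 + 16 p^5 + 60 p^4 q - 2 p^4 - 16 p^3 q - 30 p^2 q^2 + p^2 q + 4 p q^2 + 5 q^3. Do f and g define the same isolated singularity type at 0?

No.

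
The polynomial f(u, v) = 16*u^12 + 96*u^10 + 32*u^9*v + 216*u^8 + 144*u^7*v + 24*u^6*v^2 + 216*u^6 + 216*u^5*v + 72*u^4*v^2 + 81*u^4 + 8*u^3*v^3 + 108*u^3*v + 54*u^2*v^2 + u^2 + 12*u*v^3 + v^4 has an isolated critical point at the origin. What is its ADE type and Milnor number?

The Hessian of f at 0 has rank 1. Corank 1: A-series; mu = 3 gives A_3.

Type A_3, Milnor number mu = 3.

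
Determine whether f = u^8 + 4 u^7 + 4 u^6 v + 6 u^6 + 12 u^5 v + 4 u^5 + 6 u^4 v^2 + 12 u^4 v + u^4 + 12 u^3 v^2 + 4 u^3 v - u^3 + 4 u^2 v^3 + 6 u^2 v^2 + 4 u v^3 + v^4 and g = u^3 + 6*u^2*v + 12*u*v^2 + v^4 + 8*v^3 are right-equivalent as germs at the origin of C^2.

The Hessian of f at 0 has rank 0. Corank 2; j^3 = -u^3 is a perfect cube, so E-series; the 4-jet and mu = 6 give E_6. The Hessian of g at 0 has rank 0. Corank 2; j^3 = (u + 2*v)^3 is a perfect cube, so E-series; the 4-jet and mu = 6 give E_6. Both have type E_6, hence right-equivalent.

Yes.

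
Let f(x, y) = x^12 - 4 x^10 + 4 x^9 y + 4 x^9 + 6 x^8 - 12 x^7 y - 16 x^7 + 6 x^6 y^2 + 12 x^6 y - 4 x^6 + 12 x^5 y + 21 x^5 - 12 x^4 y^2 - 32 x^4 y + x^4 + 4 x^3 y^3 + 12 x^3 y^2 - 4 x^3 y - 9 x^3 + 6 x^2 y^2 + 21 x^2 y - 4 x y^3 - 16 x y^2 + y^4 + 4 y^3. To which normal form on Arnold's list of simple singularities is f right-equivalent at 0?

D_5

The Hessian of f at 0 is [[0, 0], [0, 0]] with rank 0, so corank 2. A Groebner basis of the Jacobian ideal J(f) in C{x,y} is {x*y^2 + 27*x*y/2 - 9*y^2, 81*x*y/4 + y^3 - 27*y^2/2, x^2 - 5*x*y/3 + 2*y^2/3}; counting standard monomials gives mu = 5. Corank 2; j^3 = -(x - y)*(3*x - 2*y)^2 has shape L^2 M (L != M), so D-series; mu = 5 gives D_5.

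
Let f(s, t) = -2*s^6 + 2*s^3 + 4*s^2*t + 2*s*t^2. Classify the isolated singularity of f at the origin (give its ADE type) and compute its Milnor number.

The Hessian of f at 0 has rank 0. Corank 2; j^3 = 2*s*(s + t)^2 has shape L^2 M (L != M), so D-series; mu = 7 gives D_7.

Type D_7, Milnor number mu = 7.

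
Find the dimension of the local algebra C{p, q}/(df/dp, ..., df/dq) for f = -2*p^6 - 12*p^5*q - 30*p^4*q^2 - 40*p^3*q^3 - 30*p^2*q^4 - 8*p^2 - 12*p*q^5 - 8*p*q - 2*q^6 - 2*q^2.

The Hessian of f at 0 has rank 1. Corank 1: A-series; mu = 5 gives A_5.

5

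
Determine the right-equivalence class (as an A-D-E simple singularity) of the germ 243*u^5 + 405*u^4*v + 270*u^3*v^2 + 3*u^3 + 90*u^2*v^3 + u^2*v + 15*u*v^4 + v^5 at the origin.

D_6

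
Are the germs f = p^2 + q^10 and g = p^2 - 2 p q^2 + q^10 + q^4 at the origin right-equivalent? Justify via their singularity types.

Yes.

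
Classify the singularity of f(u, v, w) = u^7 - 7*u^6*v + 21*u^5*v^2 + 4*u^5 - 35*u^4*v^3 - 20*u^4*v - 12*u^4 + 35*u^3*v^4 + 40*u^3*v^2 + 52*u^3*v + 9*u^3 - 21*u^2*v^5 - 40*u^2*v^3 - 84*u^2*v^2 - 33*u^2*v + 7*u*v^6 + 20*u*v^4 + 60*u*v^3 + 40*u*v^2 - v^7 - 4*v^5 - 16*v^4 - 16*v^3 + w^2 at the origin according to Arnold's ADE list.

D_8

The Hessian of f at 0 has rank 1. Corank 2; j^3 = (u - v)*(3*u - 4*v)^2 has shape L^2 M (L != M), so D-series; mu = 8 gives D_8.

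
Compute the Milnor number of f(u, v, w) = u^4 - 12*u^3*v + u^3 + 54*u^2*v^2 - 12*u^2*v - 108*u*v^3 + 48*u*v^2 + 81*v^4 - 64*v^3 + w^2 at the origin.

6

The Hessian of f at 0 has rank 1. Corank 2; j^3 = (u - 4*v)^3 is a perfect cube, so E-series; the 4-jet and mu = 6 give E_6.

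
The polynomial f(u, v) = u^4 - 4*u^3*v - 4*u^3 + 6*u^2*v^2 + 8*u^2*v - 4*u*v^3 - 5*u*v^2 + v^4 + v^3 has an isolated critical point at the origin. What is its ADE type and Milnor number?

Type D_{5}, Milnor number mu = 5.

The Hessian of f at 0 has rank 0. Corank 2; j^3 = -(u - v)*(2*u - v)^2 has shape L^2 M (L != M), so D-series; mu = 5 gives D_5.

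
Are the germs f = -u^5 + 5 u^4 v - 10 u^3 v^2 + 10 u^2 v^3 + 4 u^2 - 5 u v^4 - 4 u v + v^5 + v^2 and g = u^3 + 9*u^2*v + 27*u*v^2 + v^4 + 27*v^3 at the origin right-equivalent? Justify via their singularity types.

The Hessian of f at 0 is [[8, -4], [-4, 2]] with rank 1, so corank 1. A Groebner basis of the Jacobian ideal J(f) in C{u,v} is {v^4, u - v/2}; counting standard monomials gives mu = 4. Corank 1: A-series; mu = 4 gives A_4. The Hessian of g at 0 is [[0, 0], [0, 0]] with rank 0, so corank 2. A Groebner basis of the Jacobian ideal J(g) in C{u,v} is {v^3, u^2 + 6*u*v + 9*v^2}; counting standard monomials gives mu = 6. Corank 2; j^3 = (u + 3*v)^3 is a perfect cube, so E-series; the 4-jet and mu = 6 give E_6. f is A_4 but g is E_6, hence not right-equivalent.

No.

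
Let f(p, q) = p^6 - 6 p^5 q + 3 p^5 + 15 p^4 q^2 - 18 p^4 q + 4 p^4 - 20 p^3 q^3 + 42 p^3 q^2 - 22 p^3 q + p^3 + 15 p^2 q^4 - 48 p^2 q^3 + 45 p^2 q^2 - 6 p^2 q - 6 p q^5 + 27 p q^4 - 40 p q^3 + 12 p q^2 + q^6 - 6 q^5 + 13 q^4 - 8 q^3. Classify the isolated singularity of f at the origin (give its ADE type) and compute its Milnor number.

Type E_{6}, Milnor number mu = 6.

The Hessian of f at 0 has rank 0. Corank 2; j^3 = (p - 2*q)^3 is a perfect cube, so E-series; the 4-jet and mu = 6 give E_6.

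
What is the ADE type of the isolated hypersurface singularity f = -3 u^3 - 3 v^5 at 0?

E_{8}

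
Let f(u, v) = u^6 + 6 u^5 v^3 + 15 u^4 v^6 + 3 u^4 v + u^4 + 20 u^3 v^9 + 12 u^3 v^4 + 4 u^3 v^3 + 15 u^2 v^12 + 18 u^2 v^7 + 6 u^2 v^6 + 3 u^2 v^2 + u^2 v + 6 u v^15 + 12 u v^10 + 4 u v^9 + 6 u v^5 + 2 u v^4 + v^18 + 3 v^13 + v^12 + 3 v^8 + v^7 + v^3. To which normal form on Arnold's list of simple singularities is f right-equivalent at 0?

The Hessian of f at 0 has rank 0. Corank 2; j^3 = v*(u^2 + v^2) splits into three distinct lines over C (the quadratic factor has nonzero discriminant), so D_4.

D_4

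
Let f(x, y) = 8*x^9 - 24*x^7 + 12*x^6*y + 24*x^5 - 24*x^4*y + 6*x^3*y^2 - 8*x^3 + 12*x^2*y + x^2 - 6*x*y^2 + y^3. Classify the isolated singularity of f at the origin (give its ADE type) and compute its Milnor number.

The Hessian of f at 0 has rank 1. Corank 1: A-series; mu = 2 gives A_2.

Type A2, Milnor number mu = 2.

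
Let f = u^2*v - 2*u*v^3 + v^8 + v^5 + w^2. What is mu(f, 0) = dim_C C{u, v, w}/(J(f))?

The Hessian of f at 0 has rank 1. Corank 2; j^3 = u^2*v has shape L^2 M (L != M), so D-series; mu = 9 gives D_9.

9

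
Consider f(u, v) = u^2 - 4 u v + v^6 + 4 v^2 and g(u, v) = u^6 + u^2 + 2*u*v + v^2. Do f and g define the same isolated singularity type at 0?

Yes.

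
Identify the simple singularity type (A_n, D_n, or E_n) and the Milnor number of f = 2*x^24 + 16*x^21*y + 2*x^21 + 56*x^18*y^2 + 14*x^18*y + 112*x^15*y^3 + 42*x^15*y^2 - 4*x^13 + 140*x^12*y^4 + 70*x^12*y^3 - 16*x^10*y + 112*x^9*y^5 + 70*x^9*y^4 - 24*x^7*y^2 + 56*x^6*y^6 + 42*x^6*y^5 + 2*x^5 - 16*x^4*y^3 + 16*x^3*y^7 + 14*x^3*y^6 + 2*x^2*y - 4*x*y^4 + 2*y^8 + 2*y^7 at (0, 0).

Type D_{9}, Milnor number mu = 9.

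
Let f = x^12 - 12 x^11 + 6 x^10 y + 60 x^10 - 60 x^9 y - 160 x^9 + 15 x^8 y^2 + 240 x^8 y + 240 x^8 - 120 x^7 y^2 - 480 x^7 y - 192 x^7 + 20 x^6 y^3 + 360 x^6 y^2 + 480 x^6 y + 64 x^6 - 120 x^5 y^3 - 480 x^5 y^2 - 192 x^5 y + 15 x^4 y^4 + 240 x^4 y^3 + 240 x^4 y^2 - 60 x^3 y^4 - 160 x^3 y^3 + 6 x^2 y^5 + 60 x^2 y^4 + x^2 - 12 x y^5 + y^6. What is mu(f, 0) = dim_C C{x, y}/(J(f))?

5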